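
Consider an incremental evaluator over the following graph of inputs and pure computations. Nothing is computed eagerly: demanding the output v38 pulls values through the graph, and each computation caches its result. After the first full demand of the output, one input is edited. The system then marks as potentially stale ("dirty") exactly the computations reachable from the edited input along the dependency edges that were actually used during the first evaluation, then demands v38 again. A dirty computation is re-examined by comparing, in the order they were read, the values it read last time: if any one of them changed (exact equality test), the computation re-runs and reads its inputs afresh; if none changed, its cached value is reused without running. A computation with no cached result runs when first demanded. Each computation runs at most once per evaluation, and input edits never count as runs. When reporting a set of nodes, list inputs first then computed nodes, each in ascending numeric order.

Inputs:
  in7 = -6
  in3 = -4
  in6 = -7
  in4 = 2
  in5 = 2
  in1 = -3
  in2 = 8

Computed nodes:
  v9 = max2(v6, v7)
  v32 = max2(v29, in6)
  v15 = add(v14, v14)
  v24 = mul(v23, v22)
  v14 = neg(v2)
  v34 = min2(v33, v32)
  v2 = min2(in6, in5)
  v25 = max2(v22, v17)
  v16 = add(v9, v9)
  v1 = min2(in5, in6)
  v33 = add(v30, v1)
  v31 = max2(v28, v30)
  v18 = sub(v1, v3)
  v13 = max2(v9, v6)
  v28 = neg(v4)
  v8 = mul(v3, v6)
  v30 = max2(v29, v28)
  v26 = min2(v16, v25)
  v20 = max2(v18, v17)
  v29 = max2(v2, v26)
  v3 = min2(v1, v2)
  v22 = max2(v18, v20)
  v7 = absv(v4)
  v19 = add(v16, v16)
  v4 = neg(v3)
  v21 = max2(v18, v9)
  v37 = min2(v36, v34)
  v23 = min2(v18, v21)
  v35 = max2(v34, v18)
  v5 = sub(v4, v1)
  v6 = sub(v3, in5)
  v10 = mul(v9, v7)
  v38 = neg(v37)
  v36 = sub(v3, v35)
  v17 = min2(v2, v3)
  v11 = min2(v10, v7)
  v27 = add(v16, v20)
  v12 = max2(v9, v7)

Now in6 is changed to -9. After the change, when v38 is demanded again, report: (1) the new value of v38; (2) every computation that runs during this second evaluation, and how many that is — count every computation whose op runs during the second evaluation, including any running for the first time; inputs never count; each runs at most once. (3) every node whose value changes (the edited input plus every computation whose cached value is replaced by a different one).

Initial pass — values computed on the first demand:
  v1 = min2(2, -7) = -7
  v2 = min2(-7, 2) = -7
  v3 = min2(-7, -7) = -7
  v4 = neg(-7) = 7
  v6 = sub(-7, 2) = -9
  v7 = absv(7) = 7
  v9 = max2(-9, 7) = 7
  v16 = add(7, 7) = 14
  v17 = min2(-7, -7) = -7
  v18 = sub(-7, -7) = 0
  v20 = max2(0, -7) = 0
  v22 = max2(0, 0) = 0
  v25 = max2(0, -7) = 0
  v26 = min2(14, 0) = 0
  v28 = neg(7) = -7
  v29 = max2(-7, 0) = 0
  v30 = max2(0, -7) = 0
  v32 = max2(0, -7) = 0
  v33 = add(0, -7) = -7
  v34 = min2(-7, 0) = -7
  v35 = max2(-7, 0) = 0
  v36 = sub(-7, 0) = -7
  v37 = min2(-7, -7) = -7
  v38 = neg(-7) = 7

Second demand — change propagation:
  v1: re-runs because in6 -7->-9; new result -9.
  v2: re-runs because in6 -7->-9; new result -9.
  v3: re-runs because v1 -7->-9; v2 -7->-9; new result -9.
  v4: re-runs because v3 -7->-9; new result 9.
  v6: re-runs because v3 -7->-9; new result -11.
  v7: re-runs because v4 7->9; new result 9.
  v9: re-runs because v6 -9->-11; v7 7->9; new result 9.
  v16: re-runs because v9 7->9; v9 7->9; new result 18.
  v17: re-runs because v2 -7->-9; v3 -7->-9; new result -9.
  v18: re-runs because v1 -7->-9; v3 -7->-9; new result 0 (unchanged).
  v20: re-runs because v17 -7->-9; new result 0 (unchanged).
  v22: re-examined; everything it read last time is the same (v18 unchanged, v20 unchanged) — cache 0 kept, no run.
  v25: re-runs because v17 -7->-9; new result 0 (unchanged).
  v26: re-runs because v16 14->18; new result 0 (unchanged).
  v28: re-runs because v4 7->9; new result -9.
  v29: re-runs because v2 -7->-9; new result 0 (unchanged).
  v30: re-runs because v28 -7->-9; new result 0 (unchanged).
  v32: re-runs because in6 -7->-9; new result 0 (unchanged).
  v33: re-runs because v1 -7->-9; new result -9.
  v34: re-runs because v33 -7->-9; new result -9.
  v35: re-runs because v34 -7->-9; new result 0 (unchanged).
  v36: re-runs because v3 -7->-9; new result -9.
  v37: re-runs because v36 -7->-9; v34 -7->-9; new result -9.
  v38: re-runs because v37 -7->-9; new result 9.

The important point: at v22 every value read last time is unchanged, so the dirty flag clears without a run.

v38 now evaluates to 9.
Run set: v1, v2, v3, v4, v6, v7, v9, v16, v17, v18, v20, v25, v26, v28, v29, v30, v32, v33, v34, v35, v36, v37, v38 (23 run).
Changed values: in6, v1, v2, v3, v4, v6, v7, v9, v16, v17, v28, v33, v34, v36, v37, v38.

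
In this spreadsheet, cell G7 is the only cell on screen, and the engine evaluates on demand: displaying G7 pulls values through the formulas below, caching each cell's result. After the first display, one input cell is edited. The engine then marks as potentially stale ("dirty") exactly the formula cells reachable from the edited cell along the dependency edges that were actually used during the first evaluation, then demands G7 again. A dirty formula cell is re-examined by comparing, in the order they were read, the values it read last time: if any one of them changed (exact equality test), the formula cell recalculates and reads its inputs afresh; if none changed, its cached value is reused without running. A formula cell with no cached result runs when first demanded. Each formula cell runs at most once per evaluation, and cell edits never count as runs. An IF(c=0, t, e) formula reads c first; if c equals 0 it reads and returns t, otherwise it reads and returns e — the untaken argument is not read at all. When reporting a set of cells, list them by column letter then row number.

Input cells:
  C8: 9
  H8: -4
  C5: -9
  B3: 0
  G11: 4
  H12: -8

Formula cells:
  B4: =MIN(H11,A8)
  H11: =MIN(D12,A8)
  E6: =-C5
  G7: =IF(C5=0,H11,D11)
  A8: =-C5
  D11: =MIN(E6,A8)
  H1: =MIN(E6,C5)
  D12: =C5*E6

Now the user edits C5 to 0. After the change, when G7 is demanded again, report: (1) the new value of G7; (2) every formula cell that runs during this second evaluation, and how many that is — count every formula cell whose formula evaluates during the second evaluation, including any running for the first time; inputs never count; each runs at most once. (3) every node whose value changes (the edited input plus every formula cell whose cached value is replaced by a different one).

Initial pass — values computed on the first demand:
  A8 = -(-9) = 9
  E6 = -(-9) = 9
  D11 = MIN(9, 9) = 9
  G7 = IF(C5=0: C5=-9 -> else branch D11) = 9

Second demand — change propagation:
  A8: re-runs because C5 -9->0; new result 0.
  E6: re-runs because C5 -9->0; new result 0.
  D11: dirty yet unreached — the second evaluation never asks for it.
  D12: newly demanded (no cache) — executes and yields 0.
  H11: newly demanded (no cache) — executes and yields 0.
  G7: re-runs because C5 -9->0; new result 0.

The important point: the flipped condition redirects demand; D11 is left stale, never re-checked.

G7 now evaluates to 0.
Run set: A8, D12, E6, G7, H11 (5 run).
Changed values: A8, C5, E6, G7.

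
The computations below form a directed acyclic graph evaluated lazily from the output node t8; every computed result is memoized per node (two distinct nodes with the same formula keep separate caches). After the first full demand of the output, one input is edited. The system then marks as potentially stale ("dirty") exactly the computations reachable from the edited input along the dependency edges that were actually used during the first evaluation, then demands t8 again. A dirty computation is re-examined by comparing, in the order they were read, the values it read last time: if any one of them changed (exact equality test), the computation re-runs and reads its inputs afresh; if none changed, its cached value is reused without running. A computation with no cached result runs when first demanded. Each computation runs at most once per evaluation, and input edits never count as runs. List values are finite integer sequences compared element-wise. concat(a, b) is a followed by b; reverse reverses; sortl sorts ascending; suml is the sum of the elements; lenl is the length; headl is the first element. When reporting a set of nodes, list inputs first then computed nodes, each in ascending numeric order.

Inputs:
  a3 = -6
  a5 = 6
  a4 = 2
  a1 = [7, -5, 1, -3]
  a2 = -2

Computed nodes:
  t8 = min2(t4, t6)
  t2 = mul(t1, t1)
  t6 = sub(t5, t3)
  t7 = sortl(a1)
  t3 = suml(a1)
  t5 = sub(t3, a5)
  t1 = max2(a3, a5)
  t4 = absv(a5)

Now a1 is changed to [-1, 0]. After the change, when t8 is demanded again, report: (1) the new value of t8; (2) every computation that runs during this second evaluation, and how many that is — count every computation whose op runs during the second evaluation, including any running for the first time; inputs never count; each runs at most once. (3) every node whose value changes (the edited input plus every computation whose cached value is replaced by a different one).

Demanding t8 again yields -6.
3 computations run: t3, t5, t6.
The nodes whose values change: a1, t3, t5.
Note the absorption at t6: it re-runs yet its value is the same, leaving the output's value untouched.

First demand of the output computes:
  t3 = suml([7, -5, 1, -3]) = 0
  t4 = absv(6) = 6
  t5 = sub(0, 6) = -6
  t6 = sub(-6, 0) = -6
  t8 = min2(6, -6) = -6

After the edit, cleaning proceeds:
  t3: a read changed (a1 [7, -5, 1, -3]->[-1, 0]) — executes, giving -1.
  t5: a read changed (t3 0->-1) — executes, giving -7.
  t6: a read changed (t5 -6->-7; t3 0->-1) — executes, giving -6 — identical to its old value.
  t8: dirty, but its reads are unchanged (t4 unchanged, t6 unchanged); cached -6 stands.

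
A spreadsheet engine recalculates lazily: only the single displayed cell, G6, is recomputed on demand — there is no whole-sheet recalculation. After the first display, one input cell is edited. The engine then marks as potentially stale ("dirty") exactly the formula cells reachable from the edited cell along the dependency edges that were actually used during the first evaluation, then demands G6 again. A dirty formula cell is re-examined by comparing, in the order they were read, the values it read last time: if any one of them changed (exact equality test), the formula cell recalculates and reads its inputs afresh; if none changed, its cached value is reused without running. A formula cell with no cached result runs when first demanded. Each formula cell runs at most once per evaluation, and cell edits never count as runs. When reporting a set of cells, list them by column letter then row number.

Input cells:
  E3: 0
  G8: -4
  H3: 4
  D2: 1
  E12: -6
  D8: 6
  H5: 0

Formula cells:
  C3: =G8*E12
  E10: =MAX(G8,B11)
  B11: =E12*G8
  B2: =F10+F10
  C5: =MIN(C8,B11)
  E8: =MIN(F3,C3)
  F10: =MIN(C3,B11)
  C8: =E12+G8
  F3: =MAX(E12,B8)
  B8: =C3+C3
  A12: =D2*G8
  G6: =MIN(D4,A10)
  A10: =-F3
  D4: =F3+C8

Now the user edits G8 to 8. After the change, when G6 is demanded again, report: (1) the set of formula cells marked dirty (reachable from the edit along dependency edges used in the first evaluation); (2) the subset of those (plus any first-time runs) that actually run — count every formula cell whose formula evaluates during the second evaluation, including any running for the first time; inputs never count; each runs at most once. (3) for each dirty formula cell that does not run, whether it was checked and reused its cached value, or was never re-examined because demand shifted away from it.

Marked dirty: A10, B8, C3, C8, D4, F3, G6.
Formula cells that run: A10, B8, C3, C8, D4, F3, G6 — 7 in total.
Every dirty formula cell ran.

First evaluation (everything demanded from the output):
  C3 = -4 * -6 = 24
  B8 = 24 + 24 = 48
  C8 = -6 + -4 = -10
  F3 = MAX(-6, 48) = 48
  A10 = -(48) = -48
  D4 = 48 + -10 = 38
  G6 = MIN(38, -48) = -48

Propagation after the edit:
  C3: runs — G8 -4->8; result -48.
  B8: runs — C3 24->-48; C3 24->-48; result -96.
  C8: runs — G8 -4->8; result 2.
  F3: runs — B8 48->-96; result -6.
  A10: runs — F3 48->-6; result 6.
  D4: runs — F3 48->-6; C8 -10->2; result -4.
  G6: runs — D4 38->-4; A10 -48->6; result -4.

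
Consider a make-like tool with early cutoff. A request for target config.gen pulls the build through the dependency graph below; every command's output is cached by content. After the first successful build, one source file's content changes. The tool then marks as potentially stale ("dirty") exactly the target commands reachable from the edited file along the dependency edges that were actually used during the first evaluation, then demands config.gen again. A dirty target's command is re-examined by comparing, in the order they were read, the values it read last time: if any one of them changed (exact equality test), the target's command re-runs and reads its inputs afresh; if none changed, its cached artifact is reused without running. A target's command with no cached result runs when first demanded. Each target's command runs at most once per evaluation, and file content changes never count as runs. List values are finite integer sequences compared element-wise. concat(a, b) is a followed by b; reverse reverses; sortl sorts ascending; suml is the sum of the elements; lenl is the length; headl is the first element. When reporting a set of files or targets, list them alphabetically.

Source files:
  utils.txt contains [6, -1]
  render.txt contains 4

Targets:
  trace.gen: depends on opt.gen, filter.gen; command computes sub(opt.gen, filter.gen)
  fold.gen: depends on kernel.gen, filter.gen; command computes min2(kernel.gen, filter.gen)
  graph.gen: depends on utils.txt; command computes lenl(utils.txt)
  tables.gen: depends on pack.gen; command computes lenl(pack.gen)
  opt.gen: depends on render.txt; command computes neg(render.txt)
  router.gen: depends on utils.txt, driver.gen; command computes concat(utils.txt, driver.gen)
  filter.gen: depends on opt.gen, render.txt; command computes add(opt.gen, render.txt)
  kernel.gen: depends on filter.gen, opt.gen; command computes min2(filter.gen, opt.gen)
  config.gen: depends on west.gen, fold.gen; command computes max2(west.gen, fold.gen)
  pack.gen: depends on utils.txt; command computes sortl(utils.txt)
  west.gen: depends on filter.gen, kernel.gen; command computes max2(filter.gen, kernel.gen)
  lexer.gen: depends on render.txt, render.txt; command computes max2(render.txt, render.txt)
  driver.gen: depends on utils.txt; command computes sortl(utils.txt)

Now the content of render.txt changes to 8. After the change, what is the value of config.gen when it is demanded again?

Demanding config.gen again yields 0.

First demand of the output computes:
  opt.gen = neg(4) = -4
  filter.gen = add(-4, 4) = 0
  kernel.gen = min2(0, -4) = -4
  fold.gen = min2(-4, 0) = -4
  west.gen = max2(0, -4) = 0
  config.gen = max2(0, -4) = 0

After the edit, cleaning proceeds:
  opt.gen: a read changed (render.txt 4->8) — executes, giving -8.
  filter.gen: a read changed (opt.gen -4->-8; render.txt 4->8) — executes, giving 0 — identical to its old value.
  kernel.gen: a read changed (opt.gen -4->-8) — executes, giving -8.
  fold.gen: a read changed (kernel.gen -4->-8) — executes, giving -8.
  west.gen: a read changed (kernel.gen -4->-8) — executes, giving 0 — identical to its old value.
  config.gen: a read changed (fold.gen -4->-8) — executes, giving 0 — identical to its old value.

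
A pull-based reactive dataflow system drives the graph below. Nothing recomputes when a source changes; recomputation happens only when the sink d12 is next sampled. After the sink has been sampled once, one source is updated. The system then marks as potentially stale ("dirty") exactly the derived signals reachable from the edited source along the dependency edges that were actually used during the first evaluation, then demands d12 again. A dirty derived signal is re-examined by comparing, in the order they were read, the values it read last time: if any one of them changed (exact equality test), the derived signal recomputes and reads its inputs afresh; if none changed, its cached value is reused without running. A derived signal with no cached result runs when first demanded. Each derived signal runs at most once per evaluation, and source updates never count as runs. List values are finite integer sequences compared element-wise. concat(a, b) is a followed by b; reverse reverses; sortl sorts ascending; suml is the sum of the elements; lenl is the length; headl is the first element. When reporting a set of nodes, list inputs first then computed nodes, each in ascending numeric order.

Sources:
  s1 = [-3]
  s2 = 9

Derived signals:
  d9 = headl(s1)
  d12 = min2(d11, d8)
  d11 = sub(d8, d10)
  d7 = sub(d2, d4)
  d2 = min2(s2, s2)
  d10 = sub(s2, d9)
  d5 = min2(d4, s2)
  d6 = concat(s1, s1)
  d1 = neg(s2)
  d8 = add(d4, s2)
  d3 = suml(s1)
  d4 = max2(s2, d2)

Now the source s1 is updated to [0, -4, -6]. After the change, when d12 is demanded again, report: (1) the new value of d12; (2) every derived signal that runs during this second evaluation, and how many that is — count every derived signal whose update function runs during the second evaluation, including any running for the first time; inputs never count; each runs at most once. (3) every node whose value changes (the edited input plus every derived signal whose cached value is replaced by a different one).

New value of d12: 9.
Derived signals that run: d9, d10, d11, d12 — 4 in total.
Values that change: s1, d9, d10, d11, d12.

First evaluation (everything demanded from the output):
  d2 = min2(9, 9) = 9
  d4 = max2(9, 9) = 9
  d8 = add(9, 9) = 18
  d9 = headl([-3]) = -3
  d10 = sub(9, -3) = 12
  d11 = sub(18, 12) = 6
  d12 = min2(6, 18) = 6

Propagation after the edit:
  d9: runs — s1 [-3]->[0, -4, -6]; result 0.
  d10: runs — d9 -3->0; result 9.
  d11: runs — d10 12->9; result 9.
  d12: runs — d11 6->9; result 9.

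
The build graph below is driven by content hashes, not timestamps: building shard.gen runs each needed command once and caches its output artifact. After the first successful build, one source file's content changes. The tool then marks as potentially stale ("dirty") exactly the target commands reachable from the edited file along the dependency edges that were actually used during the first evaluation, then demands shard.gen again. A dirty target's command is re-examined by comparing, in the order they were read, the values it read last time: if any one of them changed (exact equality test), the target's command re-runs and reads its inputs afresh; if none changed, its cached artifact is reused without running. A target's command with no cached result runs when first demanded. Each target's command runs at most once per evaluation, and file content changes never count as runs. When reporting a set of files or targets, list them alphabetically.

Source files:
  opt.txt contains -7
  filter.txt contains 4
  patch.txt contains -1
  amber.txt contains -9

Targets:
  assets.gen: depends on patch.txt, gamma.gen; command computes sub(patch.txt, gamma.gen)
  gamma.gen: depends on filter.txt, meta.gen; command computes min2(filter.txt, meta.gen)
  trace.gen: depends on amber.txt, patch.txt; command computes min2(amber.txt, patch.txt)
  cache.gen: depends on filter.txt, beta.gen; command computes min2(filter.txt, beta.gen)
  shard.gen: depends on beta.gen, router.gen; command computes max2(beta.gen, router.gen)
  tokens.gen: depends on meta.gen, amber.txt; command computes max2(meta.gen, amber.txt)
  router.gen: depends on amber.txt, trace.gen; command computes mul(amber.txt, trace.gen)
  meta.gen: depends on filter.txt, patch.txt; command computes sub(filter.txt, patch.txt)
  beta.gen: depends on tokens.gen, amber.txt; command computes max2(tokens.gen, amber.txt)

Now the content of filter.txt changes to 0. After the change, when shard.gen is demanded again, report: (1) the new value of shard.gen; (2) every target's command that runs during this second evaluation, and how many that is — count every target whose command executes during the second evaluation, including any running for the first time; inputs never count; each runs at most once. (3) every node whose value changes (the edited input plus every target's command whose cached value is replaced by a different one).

shard.gen now evaluates to 81.
Run set: beta.gen, meta.gen, shard.gen, tokens.gen (4 run).
Changed values: beta.gen, filter.txt, meta.gen, tokens.gen.

Initial pass — values computed on the first demand:
  meta.gen = sub(4, -1) = 5
  tokens.gen = max2(5, -9) = 5
  beta.gen = max2(5, -9) = 5
  trace.gen = min2(-9, -1) = -9
  router.gen = mul(-9, -9) = 81
  shard.gen = max2(5, 81) = 81

Second demand — change propagation:
  meta.gen: re-runs because filter.txt 4->0; new result 1.
  tokens.gen: re-runs because meta.gen 5->1; new result 1.
  beta.gen: re-runs because tokens.gen 5->1; new result 1.
  shard.gen: re-runs because beta.gen 5->1; new result 81 (unchanged).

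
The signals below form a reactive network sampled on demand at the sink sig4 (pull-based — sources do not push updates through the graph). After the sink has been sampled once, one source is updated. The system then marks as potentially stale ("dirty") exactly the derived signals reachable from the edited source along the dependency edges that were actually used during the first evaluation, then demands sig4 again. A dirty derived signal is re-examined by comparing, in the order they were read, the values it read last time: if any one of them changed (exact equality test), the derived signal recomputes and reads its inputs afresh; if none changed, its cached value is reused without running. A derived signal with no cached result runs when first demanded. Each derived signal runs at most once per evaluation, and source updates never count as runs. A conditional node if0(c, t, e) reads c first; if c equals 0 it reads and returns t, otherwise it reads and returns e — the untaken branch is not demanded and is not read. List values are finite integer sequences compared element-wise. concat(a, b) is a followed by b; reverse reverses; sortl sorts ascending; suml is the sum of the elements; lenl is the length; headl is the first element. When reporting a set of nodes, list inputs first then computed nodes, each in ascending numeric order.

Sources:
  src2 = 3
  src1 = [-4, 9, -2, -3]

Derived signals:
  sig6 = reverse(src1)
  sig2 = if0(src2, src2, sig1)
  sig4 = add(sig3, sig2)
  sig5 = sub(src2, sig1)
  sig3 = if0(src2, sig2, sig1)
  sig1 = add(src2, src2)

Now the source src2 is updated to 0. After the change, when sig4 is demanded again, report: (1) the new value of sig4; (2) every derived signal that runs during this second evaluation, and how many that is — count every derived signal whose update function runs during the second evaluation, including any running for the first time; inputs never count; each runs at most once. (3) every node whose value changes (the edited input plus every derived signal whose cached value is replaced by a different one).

sig4 now evaluates to 0.
Run set: sig2, sig3, sig4 (3 run).
Changed values: src2, sig2, sig3, sig4.
The important point: the flipped condition redirects demand; sig1 is left stale, never re-checked.

Initial pass — values computed on the first demand:
  sig1 = add(3, 3) = 6
  sig2 = if0(src2=3 -> else branch sig1) = 6
  sig3 = if0(src2=3 -> else branch sig1) = 6
  sig4 = add(6, 6) = 12

Second demand — change propagation:
  sig1: dirty yet unreached — the second evaluation never asks for it.
  sig2: re-runs because src2 3->0; new result 0.
  sig3: re-runs because src2 3->0; new result 0.
  sig4: re-runs because sig3 6->0; sig2 6->0; new result 0.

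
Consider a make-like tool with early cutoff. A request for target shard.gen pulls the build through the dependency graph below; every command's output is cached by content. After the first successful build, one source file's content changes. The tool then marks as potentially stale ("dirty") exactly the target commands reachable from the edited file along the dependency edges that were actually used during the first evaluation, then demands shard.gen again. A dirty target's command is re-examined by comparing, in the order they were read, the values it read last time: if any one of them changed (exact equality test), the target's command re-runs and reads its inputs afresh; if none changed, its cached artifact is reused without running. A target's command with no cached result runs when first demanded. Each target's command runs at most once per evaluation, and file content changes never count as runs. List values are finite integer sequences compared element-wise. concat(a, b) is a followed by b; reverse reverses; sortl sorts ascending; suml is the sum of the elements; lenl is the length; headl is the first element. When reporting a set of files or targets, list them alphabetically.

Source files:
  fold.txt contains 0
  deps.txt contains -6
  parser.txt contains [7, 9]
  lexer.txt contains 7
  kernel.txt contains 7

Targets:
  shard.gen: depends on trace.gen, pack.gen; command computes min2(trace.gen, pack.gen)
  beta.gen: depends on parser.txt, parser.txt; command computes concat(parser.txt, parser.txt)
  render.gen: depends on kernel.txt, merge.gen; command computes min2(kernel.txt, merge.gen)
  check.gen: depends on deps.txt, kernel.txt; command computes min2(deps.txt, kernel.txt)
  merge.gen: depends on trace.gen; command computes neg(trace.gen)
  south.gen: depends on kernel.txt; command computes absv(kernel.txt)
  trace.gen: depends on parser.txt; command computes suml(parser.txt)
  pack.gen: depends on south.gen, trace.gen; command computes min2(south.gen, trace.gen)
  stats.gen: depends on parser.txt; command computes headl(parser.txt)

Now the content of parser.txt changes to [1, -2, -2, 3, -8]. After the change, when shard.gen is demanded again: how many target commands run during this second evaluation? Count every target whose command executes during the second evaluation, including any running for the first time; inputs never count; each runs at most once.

3 target commands run: pack.gen, shard.gen, trace.gen.

First demand of the output computes:
  south.gen = absv(7) = 7
  trace.gen = suml([7, 9]) = 16
  pack.gen = min2(7, 16) = 7
  shard.gen = min2(16, 7) = 7

After the edit, cleaning proceeds:
  trace.gen: a read changed (parser.txt [7, 9]->[1, -2, -2, 3, -8]) — executes, giving -8.
  pack.gen: a read changed (trace.gen 16->-8) — executes, giving -8.
  shard.gen: a read changed (trace.gen 16->-8; pack.gen 7->-8) — executes, giving -8.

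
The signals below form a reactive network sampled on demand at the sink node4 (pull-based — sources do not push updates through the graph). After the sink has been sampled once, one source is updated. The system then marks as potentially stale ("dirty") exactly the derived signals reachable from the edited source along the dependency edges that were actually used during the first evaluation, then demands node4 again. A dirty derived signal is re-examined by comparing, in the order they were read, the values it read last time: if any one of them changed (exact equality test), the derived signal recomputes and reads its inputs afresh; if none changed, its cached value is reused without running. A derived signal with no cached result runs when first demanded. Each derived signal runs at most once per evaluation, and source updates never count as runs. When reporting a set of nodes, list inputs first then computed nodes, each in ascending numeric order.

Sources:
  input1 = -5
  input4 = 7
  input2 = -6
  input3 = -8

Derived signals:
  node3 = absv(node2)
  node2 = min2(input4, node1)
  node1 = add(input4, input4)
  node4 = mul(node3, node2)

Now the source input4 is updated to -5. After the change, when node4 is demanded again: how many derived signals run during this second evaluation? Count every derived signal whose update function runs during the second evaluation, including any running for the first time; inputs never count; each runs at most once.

Run set: node1, node2, node3, node4 (4 run).

Initial pass — values computed on the first demand:
  node1 = add(7, 7) = 14
  node2 = min2(7, 14) = 7
  node3 = absv(7) = 7
  node4 = mul(7, 7) = 49

Second demand — change propagation:
  node1: re-runs because input4 7->-5; input4 7->-5; new result -10.
  node2: re-runs because input4 7->-5; node1 14->-10; new result -10.
  node3: re-runs because node2 7->-10; new result 10.
  node4: re-runs because node3 7->10; node2 7->-10; new result -100.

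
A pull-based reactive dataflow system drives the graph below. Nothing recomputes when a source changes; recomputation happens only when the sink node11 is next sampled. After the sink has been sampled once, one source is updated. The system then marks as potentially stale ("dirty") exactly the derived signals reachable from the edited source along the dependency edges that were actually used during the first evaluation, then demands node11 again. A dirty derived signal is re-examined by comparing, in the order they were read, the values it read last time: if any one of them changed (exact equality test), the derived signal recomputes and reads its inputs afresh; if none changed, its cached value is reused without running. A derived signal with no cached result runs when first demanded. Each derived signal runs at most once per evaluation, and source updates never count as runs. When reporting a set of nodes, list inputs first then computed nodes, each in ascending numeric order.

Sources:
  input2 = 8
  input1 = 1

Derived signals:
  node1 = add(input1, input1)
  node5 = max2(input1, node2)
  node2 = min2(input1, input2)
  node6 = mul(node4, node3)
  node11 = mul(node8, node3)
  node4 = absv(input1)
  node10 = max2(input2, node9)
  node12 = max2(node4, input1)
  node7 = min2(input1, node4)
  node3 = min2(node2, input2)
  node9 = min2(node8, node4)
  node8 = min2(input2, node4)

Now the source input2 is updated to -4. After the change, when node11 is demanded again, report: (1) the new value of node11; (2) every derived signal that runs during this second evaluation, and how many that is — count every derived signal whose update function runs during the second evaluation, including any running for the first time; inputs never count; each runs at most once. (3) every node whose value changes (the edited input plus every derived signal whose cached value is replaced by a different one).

New value of node11: 16.
Derived signals that run: node2, node3, node8, node11 — 4 in total.
Values that change: input2, node2, node3, node8, node11.

First evaluation (everything demanded from the output):
  node2 = min2(1, 8) = 1
  node3 = min2(1, 8) = 1
  node4 = absv(1) = 1
  node8 = min2(8, 1) = 1
  node11 = mul(1, 1) = 1

Propagation after the edit:
  node2: runs — input2 8->-4; result -4.
  node3: runs — node2 1->-4; input2 8->-4; result -4.
  node8: runs — input2 8->-4; result -4.
  node11: runs — node8 1->-4; node3 1->-4; result 16.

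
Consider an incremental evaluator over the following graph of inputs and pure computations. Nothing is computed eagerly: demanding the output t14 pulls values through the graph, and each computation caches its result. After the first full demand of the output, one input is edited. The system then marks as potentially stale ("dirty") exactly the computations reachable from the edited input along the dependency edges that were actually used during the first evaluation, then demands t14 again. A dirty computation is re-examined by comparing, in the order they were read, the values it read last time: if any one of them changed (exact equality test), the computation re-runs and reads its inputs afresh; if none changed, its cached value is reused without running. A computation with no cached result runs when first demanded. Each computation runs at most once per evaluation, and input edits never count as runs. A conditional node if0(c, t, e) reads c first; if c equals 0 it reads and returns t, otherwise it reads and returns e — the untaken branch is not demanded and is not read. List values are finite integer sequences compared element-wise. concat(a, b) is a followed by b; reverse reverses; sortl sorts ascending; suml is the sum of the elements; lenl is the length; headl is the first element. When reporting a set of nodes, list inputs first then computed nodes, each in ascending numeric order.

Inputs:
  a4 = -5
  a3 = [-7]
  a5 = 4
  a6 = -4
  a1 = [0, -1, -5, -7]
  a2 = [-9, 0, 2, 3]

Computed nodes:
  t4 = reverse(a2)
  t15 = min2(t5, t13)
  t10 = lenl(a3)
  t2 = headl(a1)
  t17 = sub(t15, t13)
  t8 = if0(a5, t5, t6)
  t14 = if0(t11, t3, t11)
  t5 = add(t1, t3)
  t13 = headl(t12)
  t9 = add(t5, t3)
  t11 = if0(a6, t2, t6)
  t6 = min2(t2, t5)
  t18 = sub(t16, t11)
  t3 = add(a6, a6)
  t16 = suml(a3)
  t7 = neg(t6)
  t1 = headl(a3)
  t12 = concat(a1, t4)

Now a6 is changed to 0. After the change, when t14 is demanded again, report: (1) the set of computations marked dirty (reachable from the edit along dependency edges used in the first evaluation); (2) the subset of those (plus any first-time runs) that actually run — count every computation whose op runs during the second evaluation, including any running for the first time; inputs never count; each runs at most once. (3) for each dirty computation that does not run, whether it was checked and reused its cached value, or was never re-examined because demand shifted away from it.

Dirty set: t3, t5, t6, t11, t14.
Run set: t3, t11, t14 (3 run).
Left stale — demand moved off them: t5, t6.
The important point: the flipped condition redirects demand; t5, t6 are left stale, never re-checked.

Initial pass — values computed on the first demand:
  t1 = headl([-7]) = -7
  t2 = headl([0, -1, -5, -7]) = 0
  t3 = add(-4, -4) = -8
  t5 = add(-7, -8) = -15
  t6 = min2(0, -15) = -15
  t11 = if0(a6=-4 -> else branch t6) = -15
  t14 = if0(t11=-15 -> else branch t11) = -15

Second demand — change propagation:
  t3: re-runs because a6 -4->0; a6 -4->0; new result 0.
  t5: dirty yet unreached — the second evaluation never asks for it.
  t6: dirty yet unreached — the second evaluation never asks for it.
  t11: re-runs because a6 -4->0; new result 0.
  t14: re-runs because t11 -15->0; t11 -15->0; new result 0.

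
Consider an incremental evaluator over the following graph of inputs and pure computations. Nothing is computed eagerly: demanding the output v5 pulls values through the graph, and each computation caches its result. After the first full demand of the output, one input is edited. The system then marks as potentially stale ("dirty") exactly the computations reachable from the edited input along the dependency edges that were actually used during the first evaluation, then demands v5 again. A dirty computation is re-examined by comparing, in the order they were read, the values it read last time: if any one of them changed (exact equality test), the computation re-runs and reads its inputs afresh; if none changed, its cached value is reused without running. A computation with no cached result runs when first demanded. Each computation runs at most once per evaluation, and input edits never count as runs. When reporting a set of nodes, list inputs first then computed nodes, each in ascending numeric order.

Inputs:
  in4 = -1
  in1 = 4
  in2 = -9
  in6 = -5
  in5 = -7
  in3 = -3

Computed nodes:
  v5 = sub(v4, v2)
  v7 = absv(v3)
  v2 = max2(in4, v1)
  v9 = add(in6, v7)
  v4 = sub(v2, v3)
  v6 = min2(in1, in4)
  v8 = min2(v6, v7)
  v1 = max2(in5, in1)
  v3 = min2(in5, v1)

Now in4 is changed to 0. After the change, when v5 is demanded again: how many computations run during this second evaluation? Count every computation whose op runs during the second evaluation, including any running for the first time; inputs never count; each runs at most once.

Run set: v2 (1 run).
The important point: v2 recomputes to an identical value, and the output ends up unchanged.

Initial pass — values computed on the first demand:
  v1 = max2(-7, 4) = 4
  v2 = max2(-1, 4) = 4
  v3 = min2(-7, 4) = -7
  v4 = sub(4, -7) = 11
  v5 = sub(11, 4) = 7

Second demand — change propagation:
  v2: re-runs because in4 -1->0; new result 4 (unchanged).
  v4: re-examined; everything it read last time is the same (v2 unchanged, v3 unchanged) — cache 11 kept, no run.
  v5: re-examined; everything it read last time is the same (v4 unchanged, v2 unchanged) — cache 7 kept, no run.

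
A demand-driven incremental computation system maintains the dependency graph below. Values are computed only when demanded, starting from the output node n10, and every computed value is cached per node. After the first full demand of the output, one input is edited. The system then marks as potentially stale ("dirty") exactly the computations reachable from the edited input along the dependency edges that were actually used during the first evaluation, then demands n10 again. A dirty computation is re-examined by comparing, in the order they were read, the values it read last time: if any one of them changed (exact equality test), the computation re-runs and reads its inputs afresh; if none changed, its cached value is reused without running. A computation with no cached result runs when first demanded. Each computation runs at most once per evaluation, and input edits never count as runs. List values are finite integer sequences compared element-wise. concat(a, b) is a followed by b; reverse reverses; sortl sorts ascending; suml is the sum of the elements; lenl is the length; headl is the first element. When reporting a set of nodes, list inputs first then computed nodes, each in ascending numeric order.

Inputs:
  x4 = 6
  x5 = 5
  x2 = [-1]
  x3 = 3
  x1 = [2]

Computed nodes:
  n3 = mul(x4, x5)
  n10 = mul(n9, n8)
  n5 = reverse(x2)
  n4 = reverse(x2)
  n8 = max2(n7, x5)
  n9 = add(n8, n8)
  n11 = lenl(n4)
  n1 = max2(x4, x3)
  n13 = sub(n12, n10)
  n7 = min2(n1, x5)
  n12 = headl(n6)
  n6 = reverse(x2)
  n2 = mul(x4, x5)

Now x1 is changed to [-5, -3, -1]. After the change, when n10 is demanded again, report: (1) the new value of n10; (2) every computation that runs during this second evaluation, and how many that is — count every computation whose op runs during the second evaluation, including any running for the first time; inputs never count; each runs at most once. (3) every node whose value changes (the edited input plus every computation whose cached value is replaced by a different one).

New value of n10: 50.
Computations that run: none — 0 in total.
Values that change: x1.
Key observation: x1 is never demanded by the output, so the edit triggers no recomputation at all.

First evaluation (everything demanded from the output):
  n1 = max2(6, 3) = 6
  n7 = min2(6, 5) = 5
  n8 = max2(5, 5) = 5
  n9 = add(5, 5) = 10
  n10 = mul(10, 5) = 50

Propagation after the edit:
  x1 feeds no computation that the output demands — nothing is marked dirty and nothing runs.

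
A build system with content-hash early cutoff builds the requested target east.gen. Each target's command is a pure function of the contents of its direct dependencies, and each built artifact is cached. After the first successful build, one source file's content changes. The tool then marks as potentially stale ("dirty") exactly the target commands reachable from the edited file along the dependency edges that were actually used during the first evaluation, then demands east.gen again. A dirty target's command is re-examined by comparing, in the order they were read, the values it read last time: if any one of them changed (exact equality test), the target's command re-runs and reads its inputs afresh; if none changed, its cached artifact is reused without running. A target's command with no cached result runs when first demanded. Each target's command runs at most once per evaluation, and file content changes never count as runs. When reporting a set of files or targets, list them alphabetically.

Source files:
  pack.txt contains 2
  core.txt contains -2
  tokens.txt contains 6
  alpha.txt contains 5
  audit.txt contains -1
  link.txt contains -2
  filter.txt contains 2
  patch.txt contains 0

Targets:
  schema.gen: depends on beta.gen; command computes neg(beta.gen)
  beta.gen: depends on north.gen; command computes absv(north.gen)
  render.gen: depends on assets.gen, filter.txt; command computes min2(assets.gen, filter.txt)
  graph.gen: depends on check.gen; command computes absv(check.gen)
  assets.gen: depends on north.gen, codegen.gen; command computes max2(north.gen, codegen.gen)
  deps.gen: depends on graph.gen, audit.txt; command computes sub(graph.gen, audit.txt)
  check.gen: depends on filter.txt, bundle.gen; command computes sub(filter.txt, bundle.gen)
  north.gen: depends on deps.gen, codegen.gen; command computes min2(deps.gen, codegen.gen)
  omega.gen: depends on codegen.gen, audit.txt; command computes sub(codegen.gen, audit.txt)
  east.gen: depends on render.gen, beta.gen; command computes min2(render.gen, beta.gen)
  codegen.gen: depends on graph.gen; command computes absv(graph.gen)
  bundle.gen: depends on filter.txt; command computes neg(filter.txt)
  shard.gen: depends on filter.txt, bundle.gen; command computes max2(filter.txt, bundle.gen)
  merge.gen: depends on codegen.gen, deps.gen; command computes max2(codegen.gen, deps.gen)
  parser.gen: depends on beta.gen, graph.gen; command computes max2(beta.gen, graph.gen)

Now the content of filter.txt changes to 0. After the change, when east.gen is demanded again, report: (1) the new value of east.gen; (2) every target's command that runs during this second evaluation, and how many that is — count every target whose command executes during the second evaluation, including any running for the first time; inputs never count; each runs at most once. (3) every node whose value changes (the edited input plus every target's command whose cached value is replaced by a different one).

First evaluation (everything demanded from the output):
  bundle.gen = neg(2) = -2
  check.gen = sub(2, -2) = 4
  graph.gen = absv(4) = 4
  codegen.gen = absv(4) = 4
  deps.gen = sub(4, -1) = 5
  north.gen = min2(5, 4) = 4
  assets.gen = max2(4, 4) = 4
  beta.gen = absv(4) = 4
  render.gen = min2(4, 2) = 2
  east.gen = min2(2, 4) = 2

Propagation after the edit:
  bundle.gen: runs — filter.txt 2->0; result 0.
  check.gen: runs — filter.txt 2->0; bundle.gen -2->0; result 0.
  graph.gen: runs — check.gen 4->0; result 0.
  codegen.gen: runs — graph.gen 4->0; result 0.
  deps.gen: runs — graph.gen 4->0; result 1.
  north.gen: runs — deps.gen 5->1; codegen.gen 4->0; result 0.
  assets.gen: runs — north.gen 4->0; codegen.gen 4->0; result 0.
  beta.gen: runs — north.gen 4->0; result 0.
  render.gen: runs — assets.gen 4->0; filter.txt 2->0; result 0.
  east.gen: runs — render.gen 2->0; beta.gen 4->0; result 0.

New value of east.gen: 0.
Target commands that run: assets.gen, beta.gen, bundle.gen, check.gen, codegen.gen, deps.gen, east.gen, graph.gen, north.gen, render.gen — 10 in total.
Values that change: assets.gen, beta.gen, bundle.gen, check.gen, codegen.gen, deps.gen, east.gen, filter.txt, graph.gen, north.gen, render.gen.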